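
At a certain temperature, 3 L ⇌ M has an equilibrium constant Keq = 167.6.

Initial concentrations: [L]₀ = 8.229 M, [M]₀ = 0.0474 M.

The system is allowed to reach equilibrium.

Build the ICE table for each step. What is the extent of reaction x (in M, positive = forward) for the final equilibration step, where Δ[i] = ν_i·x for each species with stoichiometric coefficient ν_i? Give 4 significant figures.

x = 2.659 M

Q₀ = 8.5062e-05 vs Keq = 167.6 ⇒ Q<K, forward
Step 1:
                    L           M
  init          8.229      0.0474
  Δ            -7.976       2.659
  eq           0.2528       2.706
  solve Keq expr → x = 2.659; check Q = 167.6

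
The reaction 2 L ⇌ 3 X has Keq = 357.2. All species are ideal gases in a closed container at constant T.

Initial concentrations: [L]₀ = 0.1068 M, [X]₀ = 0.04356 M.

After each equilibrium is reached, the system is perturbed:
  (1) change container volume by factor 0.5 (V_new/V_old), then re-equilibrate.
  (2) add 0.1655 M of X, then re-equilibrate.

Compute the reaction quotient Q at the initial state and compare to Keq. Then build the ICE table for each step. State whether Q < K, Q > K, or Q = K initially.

Q₀ = 0.007246; Q < K (proceeds forward)

Q₀ = 0.007246 vs Keq = 357.2 ⇒ Q<K, forward
Step 1:
                  L         X
  I          0.1068   0.04356
  C         -0.1022    0.1533
  E         0.00462    0.1968
  solve Keq expr → x = 0.05109; check Q = 357.2
Then change container volume by factor 0.5 (V_new/V_old).
Step 2:
                  L         X
  I        0.009241    0.3937
  C        0.003562 -0.005344
  E          0.0128    0.3883
  solve Keq expr → x = -0.001781; check Q = 357.2
Then add 0.1655 M of X.
Step 3:
                  L         X
  I          0.0128    0.5538
  C        0.008275  -0.01241
  E         0.02108    0.5414
  solve Keq expr → x = -0.004137; check Q = 357.2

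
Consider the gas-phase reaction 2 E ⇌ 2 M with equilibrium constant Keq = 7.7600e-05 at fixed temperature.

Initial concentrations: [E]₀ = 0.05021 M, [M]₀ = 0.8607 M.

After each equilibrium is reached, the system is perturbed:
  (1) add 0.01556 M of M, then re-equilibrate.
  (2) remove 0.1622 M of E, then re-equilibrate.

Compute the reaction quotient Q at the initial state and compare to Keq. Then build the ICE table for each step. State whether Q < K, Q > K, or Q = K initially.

Q₀ = 293.8; Q > K (proceeds reverse)

Q₀ = 293.8 vs Keq = 7.7600e-05 ⇒ Q>K, reverse
Step 1:
                    E           M
  init        0.05021      0.8607
  Δ            0.8527     -0.8527
  eq            0.903    0.007954
  solve Keq expr → x = -0.4264; check Q = 7.7600e-05
Then add 0.01556 M of M.
Step 2:
                    E           M
  init          0.903     0.02351
  Δ           0.01542    -0.01542
  eq           0.9184     0.00809
  solve Keq expr → x = -0.007712; check Q = 7.7600e-05
Then remove 0.1622 M of E.
Step 3:
                    E           M
  init         0.7562     0.00809
  Δ          0.001416   -0.001416
  eq           0.7576    0.006674
  solve Keq expr → x = -7.0818e-04; check Q = 7.7600e-05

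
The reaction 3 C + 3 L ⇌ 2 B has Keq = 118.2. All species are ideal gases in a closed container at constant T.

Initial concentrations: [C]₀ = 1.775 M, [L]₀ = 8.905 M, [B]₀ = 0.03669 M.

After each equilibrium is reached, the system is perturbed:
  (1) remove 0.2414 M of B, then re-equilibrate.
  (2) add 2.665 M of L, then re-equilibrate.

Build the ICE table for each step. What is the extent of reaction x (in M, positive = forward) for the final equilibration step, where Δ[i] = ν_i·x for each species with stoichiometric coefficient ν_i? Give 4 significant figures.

x = 0.002477 M

Q₀ = 3.4088e-07 vs Keq = 118.2 ⇒ Q<K, forward
Step 1:
                  C         L         B
  I           1.775     8.905   0.03669
  C          -1.743    -1.743     1.162
  E          0.0321     7.162     1.199
  solve Keq expr → x = 0.581; check Q = 118.2
Then remove 0.2414 M of B.
Step 2:
                  C         L         B
  I          0.0321     7.162    0.9572
  C       -0.004396 -0.004396  0.002931
  E         0.02771     7.158    0.9602
  solve Keq expr → x = 0.001465; check Q = 118.2
Then add 2.665 M of L.
Step 3:
                  C         L         B
  I         0.02771     9.823    0.9602
  C       -0.007432 -0.007432  0.004955
  E         0.02027     9.815    0.9651
  solve Keq expr → x = 0.002477; check Q = 118.2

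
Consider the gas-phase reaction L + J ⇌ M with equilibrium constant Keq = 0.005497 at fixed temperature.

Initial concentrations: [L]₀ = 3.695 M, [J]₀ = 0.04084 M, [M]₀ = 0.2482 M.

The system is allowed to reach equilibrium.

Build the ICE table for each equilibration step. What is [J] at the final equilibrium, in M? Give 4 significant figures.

[J]_eq = 0.2829 M

Q₀ = 1.645 vs Keq = 0.005497 ⇒ Q>K, reverse
Step 1:
                   L          J          M
  Initial      3.695    0.04084     0.2482
  Change      0.2421     0.2421    -0.2421
  Equil        3.937     0.2829   0.006123
  solve Keq expr → x = -0.2421; check Q = 0.005497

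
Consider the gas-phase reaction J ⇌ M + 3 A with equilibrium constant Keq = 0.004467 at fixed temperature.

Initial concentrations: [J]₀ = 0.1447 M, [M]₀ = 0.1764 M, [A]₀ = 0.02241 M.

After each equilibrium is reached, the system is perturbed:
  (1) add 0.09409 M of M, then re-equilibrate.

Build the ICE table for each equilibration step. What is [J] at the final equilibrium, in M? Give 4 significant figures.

Q₀ = 1.3720e-05 vs Keq = 0.004467 ⇒ Q<K, forward
Step 1:
                  J         M         A
  Initial    0.1447    0.1764   0.02241
  Change   -0.03637   0.03637    0.1091
  Equil      0.1083    0.2128    0.1315
  solve Keq expr → x = 0.03637; check Q = 0.004467
Then add 0.09409 M of M.
Step 2:
                  J         M         A
  Initial    0.1083    0.3069    0.1315
  Change   0.004339 -0.004339  -0.01302
  Equil      0.1127    0.3025    0.1185
  solve Keq expr → x = -0.004339; check Q = 0.004467

[J]_eq = 0.1127 M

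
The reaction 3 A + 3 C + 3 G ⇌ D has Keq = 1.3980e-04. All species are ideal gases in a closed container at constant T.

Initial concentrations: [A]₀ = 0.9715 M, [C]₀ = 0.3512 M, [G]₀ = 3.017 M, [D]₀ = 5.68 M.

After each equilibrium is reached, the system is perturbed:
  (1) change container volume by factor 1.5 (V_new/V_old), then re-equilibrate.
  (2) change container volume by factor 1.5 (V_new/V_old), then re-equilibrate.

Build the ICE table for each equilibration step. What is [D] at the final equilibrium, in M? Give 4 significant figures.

Q₀ = 5.208 vs Keq = 1.3980e-04 ⇒ Q>K, reverse
Step 1:
                  A         C         G         D
  Initial    0.9715    0.3512     3.017      5.68
  Change      1.939     1.939     1.939   -0.6462
  Equil        2.91      2.29     4.956     5.034
  solve Keq expr → x = -0.6462; check Q = 1.3980e-04
Then change container volume by factor 1.5 (V_new/V_old).
Step 2:
                  A         C         G         D
  Initial      1.94     1.527     3.304     3.356
  Change      0.866     0.866     0.866   -0.2887
  Equil       2.806     2.393      4.17     3.067
  solve Keq expr → x = -0.2887; check Q = 1.3980e-04
Then change container volume by factor 1.5 (V_new/V_old).
Step 3:
                  A         C         G         D
  Initial     1.871     1.595      2.78     2.045
  Change      0.817     0.817     0.817   -0.2723
  Equil       2.688     2.412     3.597     1.772
  solve Keq expr → x = -0.2723; check Q = 1.3980e-04

[D]_eq = 1.772 M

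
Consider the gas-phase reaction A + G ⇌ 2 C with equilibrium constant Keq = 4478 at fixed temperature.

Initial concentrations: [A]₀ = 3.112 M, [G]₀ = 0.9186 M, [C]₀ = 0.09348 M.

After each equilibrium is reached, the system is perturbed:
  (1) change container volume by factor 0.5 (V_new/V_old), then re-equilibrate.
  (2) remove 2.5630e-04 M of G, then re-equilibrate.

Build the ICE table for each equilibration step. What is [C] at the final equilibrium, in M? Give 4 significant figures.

[C]_eq = 3.859 M

Q₀ = 0.003057 vs Keq = 4478 ⇒ Q<K, forward
Step 1:
                   A          G          C
  init         3.112     0.9186    0.09348
  Δ          -0.9182    -0.9182      1.836
  eq           2.194 3.7914e-04       1.93
  solve Keq expr → x = 0.9182; check Q = 4478
Then change container volume by factor 0.5 (V_new/V_old).
Step 2:
                   A          G          C
  init         4.388 7.5828e-04       3.86
  Δ                0          0          0
  eq           4.388 7.5828e-04       3.86
  solve Keq expr → x = 0; check Q = 4478
Then remove 2.5630e-04 M of G.
Step 3:
                   A          G          C
  init         4.388 5.0198e-04       3.86
  Δ       2.5605e-04 2.5605e-04 -5.1211e-04
  eq           4.388 7.5804e-04      3.859
  solve Keq expr → x = -2.5605e-04; check Q = 4478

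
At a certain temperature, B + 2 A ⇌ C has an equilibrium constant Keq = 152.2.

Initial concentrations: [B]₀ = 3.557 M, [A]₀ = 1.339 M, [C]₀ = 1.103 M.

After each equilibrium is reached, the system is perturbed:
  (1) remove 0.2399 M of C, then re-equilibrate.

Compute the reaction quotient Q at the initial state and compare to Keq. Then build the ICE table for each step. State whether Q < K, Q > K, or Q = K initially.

Q₀ = 0.173; Q < K (proceeds forward)

Q₀ = 0.173 vs Keq = 152.2 ⇒ Q<K, forward
Step 1:
                  B         A         C
  I           3.557     1.339     1.103
  C         -0.6382    -1.276    0.6382
  E           2.919   0.06261     1.741
  solve Keq expr → x = 0.6382; check Q = 152.2
Then remove 0.2399 M of C.
Step 2:
                  B         A         C
  I           2.919   0.06261     1.501
  C       -0.002204 -0.004408  0.002204
  E           2.917    0.0582     1.504
  solve Keq expr → x = 0.002204; check Q = 152.2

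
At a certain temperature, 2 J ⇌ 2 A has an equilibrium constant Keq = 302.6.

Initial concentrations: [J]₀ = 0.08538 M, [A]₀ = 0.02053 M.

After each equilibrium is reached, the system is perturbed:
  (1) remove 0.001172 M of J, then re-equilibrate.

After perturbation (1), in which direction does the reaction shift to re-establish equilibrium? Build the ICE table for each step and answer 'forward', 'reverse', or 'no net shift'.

Q₀ = 0.05782 vs Keq = 302.6 ⇒ Q<K, forward
Step 1:
                   J          A
  Initial    0.08538    0.02053
  Change    -0.07962    0.07962
  Equil     0.005757     0.1002
  solve Keq expr → x = 0.03981; check Q = 302.6
Then remove 0.001172 M of J.
Step 2:
                   J          A
  Initial   0.004585     0.1002
  Change    0.001108  -0.001108
  Equil     0.005694    0.09904
  solve Keq expr → x = -5.5414e-04; check Q = 302.6

Direction: reverse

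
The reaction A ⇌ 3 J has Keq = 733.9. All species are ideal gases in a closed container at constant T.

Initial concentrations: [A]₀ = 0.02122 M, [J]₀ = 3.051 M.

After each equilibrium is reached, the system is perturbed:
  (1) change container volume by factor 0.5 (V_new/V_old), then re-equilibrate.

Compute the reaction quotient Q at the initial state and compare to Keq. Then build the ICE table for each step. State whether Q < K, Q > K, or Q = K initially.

Q₀ = 1338; Q > K (proceeds reverse)

Q₀ = 1338 vs Keq = 733.9 ⇒ Q>K, reverse
Step 1:
                    A           J
  I           0.02122       3.051
  C           0.01571    -0.04714
  E           0.03693       3.004
  solve Keq expr → x = -0.01571; check Q = 733.9
Then change container volume by factor 0.5 (V_new/V_old).
Step 2:
                    A           J
  I           0.07386       6.008
  C            0.1573     -0.4719
  E            0.2312       5.536
  solve Keq expr → x = -0.1573; check Q = 733.9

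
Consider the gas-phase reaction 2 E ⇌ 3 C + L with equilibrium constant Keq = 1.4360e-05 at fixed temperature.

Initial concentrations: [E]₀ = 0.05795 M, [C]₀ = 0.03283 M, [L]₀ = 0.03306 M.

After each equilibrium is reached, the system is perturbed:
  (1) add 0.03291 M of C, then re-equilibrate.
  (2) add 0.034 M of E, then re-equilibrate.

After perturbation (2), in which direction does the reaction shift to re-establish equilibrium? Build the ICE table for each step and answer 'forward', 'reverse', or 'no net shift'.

Q₀ = 3.4834e-04 vs Keq = 1.4360e-05 ⇒ Q>K, reverse
Step 1:
                  E         C         L
  init      0.05795   0.03283   0.03306
  Δ         0.01263  -0.01895 -0.006316
  eq        0.07058   0.01388   0.02674
  solve Keq expr → x = -0.006316; check Q = 1.4360e-05
Then add 0.03291 M of C.
Step 2:
                  E         C         L
  init      0.07058   0.04679   0.02674
  Δ          0.0187  -0.02805 -0.009351
  eq        0.08928   0.01874   0.01739
  solve Keq expr → x = -0.009351; check Q = 1.4360e-05
Then add 0.034 M of E.
Step 3:
                  E         C         L
  init       0.1233   0.01874   0.01739
  Δ        -0.00245  0.003675  0.001225
  eq         0.1208   0.02241   0.01862
  solve Keq expr → x = 0.001225; check Q = 1.4360e-05

Direction: forward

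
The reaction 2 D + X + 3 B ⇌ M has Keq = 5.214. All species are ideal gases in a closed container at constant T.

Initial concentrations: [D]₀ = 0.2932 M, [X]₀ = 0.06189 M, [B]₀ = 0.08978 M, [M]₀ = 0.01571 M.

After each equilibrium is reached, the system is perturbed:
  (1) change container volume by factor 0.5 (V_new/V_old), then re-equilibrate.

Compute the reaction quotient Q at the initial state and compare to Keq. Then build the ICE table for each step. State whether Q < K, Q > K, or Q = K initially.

Q₀ = 4080; Q > K (proceeds reverse)

Q₀ = 4080 vs Keq = 5.214 ⇒ Q>K, reverse
Step 1:
                    D           X           B           M
  I            0.2932     0.06189     0.08978     0.01571
  C            0.0312      0.0156      0.0468     -0.0156
  E            0.3244     0.07749      0.1366  1.0834e-04
  solve Keq expr → x = -0.0156; check Q = 5.214
Then change container volume by factor 0.5 (V_new/V_old).
Step 2:
                    D           X           B           M
  I            0.6488       0.155      0.2732  2.1669e-04
  C          -0.01044   -0.005218    -0.01565    0.005218
  E            0.6384      0.1498      0.2575    0.005434
  solve Keq expr → x = 0.005218; check Q = 5.214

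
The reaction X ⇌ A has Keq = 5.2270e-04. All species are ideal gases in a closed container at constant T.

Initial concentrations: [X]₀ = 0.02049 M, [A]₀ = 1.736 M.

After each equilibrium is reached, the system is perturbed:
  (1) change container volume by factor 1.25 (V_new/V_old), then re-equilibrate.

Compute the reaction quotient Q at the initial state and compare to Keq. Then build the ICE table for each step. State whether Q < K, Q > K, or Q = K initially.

Q₀ = 84.72 vs Keq = 5.2270e-04 ⇒ Q>K, reverse
Step 1:
                  X         A
  init      0.02049     1.736
  Δ           1.735    -1.735
  eq          1.756 9.1764e-04
  solve Keq expr → x = -1.735; check Q = 5.2270e-04
Then change container volume by factor 1.25 (V_new/V_old).
Step 2:
                  X         A
  init        1.404 7.3411e-04
  Δ               0         0
  eq          1.404 7.3411e-04
  solve Keq expr → x = 0; check Q = 5.2270e-04

Q₀ = 84.72; Q > K (proceeds reverse)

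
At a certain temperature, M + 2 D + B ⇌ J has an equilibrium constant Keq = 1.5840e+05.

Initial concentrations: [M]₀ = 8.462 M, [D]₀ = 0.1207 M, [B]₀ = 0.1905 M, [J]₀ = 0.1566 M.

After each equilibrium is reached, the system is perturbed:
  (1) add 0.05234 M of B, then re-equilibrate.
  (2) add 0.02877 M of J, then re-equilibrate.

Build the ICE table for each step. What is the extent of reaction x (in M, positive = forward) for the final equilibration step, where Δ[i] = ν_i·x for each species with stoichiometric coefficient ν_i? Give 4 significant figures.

x = -3.0277e-05 M

Q₀ = 6.668 vs Keq = 1.5840e+05 ⇒ Q<K, forward
Step 1:
                  M         D         B         J
  I           8.462    0.1207    0.1905    0.1566
  C        -0.05979   -0.1196  -0.05979   0.05979
  E           8.402  0.001115    0.1307    0.2164
  solve Keq expr → x = 0.05979; check Q = 1.5840e+05
Then add 0.05234 M of B.
Step 2:
                  M         D         B         J
  I           8.402  0.001115     0.183    0.2164
  C       -8.6217e-05 -1.7243e-04 -8.6217e-05 8.6217e-05
  E           8.402 9.4288e-04     0.183    0.2165
  solve Keq expr → x = 8.6217e-05; check Q = 1.5840e+05
Then add 0.02877 M of J.
Step 3:
                  M         D         B         J
  I           8.402 9.4288e-04     0.183    0.2452
  C       3.0277e-05 6.0554e-05 3.0277e-05 -3.0277e-05
  E           8.402  0.001003     0.183    0.2452
  solve Keq expr → x = -3.0277e-05; check Q = 1.5840e+05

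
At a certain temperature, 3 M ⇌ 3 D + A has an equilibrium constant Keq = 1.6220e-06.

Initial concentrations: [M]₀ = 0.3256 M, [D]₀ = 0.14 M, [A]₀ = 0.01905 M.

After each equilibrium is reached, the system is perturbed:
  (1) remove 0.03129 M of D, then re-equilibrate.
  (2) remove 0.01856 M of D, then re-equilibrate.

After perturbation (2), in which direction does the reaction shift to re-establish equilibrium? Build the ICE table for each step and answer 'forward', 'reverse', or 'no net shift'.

Direction: forward

Q₀ = 0.001514 vs Keq = 1.6220e-06 ⇒ Q>K, reverse
Step 1:
                   M          D          A
  init        0.3256       0.14    0.01905
  Δ          0.05668   -0.05668   -0.01889
  eq          0.3823    0.08332 1.5666e-04
  solve Keq expr → x = -0.01889; check Q = 1.6220e-06
Then remove 0.03129 M of D.
Step 2:
                   M          D          A
  init        0.3823    0.05203 1.5666e-04
  Δ        -0.001304   0.001304 4.3455e-04
  eq           0.381    0.05333 5.9121e-04
  solve Keq expr → x = 4.3455e-04; check Q = 1.6220e-06
Then remove 0.01856 M of D.
Step 3:
                   M          D          A
  init         0.381    0.03477 5.9121e-04
  Δ        -0.003071   0.003071   0.001024
  eq          0.3779    0.03785   0.001615
  solve Keq expr → x = 0.001024; check Q = 1.6220e-06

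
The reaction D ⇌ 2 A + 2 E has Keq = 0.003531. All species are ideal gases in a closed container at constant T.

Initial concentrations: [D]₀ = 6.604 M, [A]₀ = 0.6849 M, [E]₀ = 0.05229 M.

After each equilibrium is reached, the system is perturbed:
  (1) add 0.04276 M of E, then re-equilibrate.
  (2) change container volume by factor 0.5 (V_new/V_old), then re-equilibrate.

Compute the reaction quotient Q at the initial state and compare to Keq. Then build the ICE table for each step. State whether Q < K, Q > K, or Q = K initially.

Q₀ = 1.9422e-04 vs Keq = 0.003531 ⇒ Q<K, forward
Step 1:
                    D           A           E
  Initial       6.604      0.6849     0.05229
  Change     -0.06669      0.1334      0.1334
  Equil         6.537      0.8183      0.1857
  solve Keq expr → x = 0.06669; check Q = 0.003531
Then add 0.04276 M of E.
Step 2:
                    D           A           E
  Initial       6.537      0.8183      0.2284
  Change      0.01718    -0.03437    -0.03437
  Equil         6.554      0.7839      0.1941
  solve Keq expr → x = -0.01718; check Q = 0.003531
Then change container volume by factor 0.5 (V_new/V_old).
Step 3:
                    D           A           E
  Initial       13.11       1.568      0.3881
  Change       0.1135      -0.227      -0.227
  Equil         13.22       1.341      0.1611
  solve Keq expr → x = -0.1135; check Q = 0.003531

Q₀ = 1.9422e-04; Q < K (proceeds forward)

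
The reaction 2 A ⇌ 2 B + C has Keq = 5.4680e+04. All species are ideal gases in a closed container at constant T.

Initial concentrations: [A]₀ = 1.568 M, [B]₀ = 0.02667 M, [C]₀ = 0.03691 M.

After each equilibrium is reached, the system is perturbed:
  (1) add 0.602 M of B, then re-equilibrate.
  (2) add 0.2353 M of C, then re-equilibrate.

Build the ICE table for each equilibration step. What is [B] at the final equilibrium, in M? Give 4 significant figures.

[B]_eq = 2.187 M

Q₀ = 1.0678e-05 vs Keq = 5.4680e+04 ⇒ Q<K, forward
Step 1:
                  A         B         C
  Initial     1.568   0.02667   0.03691
  Change     -1.562     1.562    0.7809
  Equil    0.006143     1.589    0.8178
  solve Keq expr → x = 0.7809; check Q = 5.4680e+04
Then add 0.602 M of B.
Step 2:
                  A         B         C
  Initial  0.006143     2.191    0.8178
  Change   0.002313 -0.002313 -0.001157
  Equil    0.008457     2.188    0.8167
  solve Keq expr → x = -0.001157; check Q = 5.4680e+04
Then add 0.2353 M of C.
Step 3:
                  A         B         C
  Initial  0.008457     2.188     1.052
  Change   0.001134 -0.001134 -5.6685e-04
  Equil     0.00959     2.187     1.051
  solve Keq expr → x = -5.6685e-04; check Q = 5.4680e+04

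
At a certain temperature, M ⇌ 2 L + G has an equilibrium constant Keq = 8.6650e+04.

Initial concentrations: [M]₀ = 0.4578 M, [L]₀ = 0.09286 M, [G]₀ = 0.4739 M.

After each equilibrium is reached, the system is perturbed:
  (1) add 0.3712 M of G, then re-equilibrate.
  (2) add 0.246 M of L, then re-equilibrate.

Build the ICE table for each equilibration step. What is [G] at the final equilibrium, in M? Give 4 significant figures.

[G]_eq = 1.303 M

Q₀ = 0.008926 vs Keq = 8.6650e+04 ⇒ Q<K, forward
Step 1:
                  M         L         G
  I          0.4578   0.09286    0.4739
  C         -0.4578    0.9156    0.4578
  E       1.0935e-05     1.008    0.9317
  solve Keq expr → x = 0.4578; check Q = 8.6650e+04
Then add 0.3712 M of G.
Step 2:
                  M         L         G
  I       1.0935e-05     1.008     1.303
  C       4.3562e-06 -8.7124e-06 -4.3562e-06
  E       1.5291e-05     1.008     1.303
  solve Keq expr → x = -4.3562e-06; check Q = 8.6650e+04
Then add 0.246 M of L.
Step 3:
                  M         L         G
  I       1.5291e-05     1.254     1.303
  C       8.3693e-06 -1.6739e-05 -8.3693e-06
  E       2.3660e-05     1.254     1.303
  solve Keq expr → x = -8.3693e-06; check Q = 8.6650e+04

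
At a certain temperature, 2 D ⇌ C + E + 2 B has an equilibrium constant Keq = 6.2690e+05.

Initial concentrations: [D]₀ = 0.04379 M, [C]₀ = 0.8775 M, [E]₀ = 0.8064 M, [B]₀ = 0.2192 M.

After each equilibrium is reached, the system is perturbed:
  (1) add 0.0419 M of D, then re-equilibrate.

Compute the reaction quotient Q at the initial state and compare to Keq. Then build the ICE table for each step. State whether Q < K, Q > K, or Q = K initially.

Q₀ = 17.73; Q < K (proceeds forward)

Q₀ = 17.73 vs Keq = 6.2690e+05 ⇒ Q<K, forward
Step 1:
                    D           C           E           B
  init        0.04379      0.8775      0.8064      0.2192
  Δ           -0.0435     0.02175     0.02175      0.0435
  eq       2.8633e-04      0.8993      0.8282      0.2627
  solve Keq expr → x = 0.02175; check Q = 6.2690e+05
Then add 0.0419 M of D.
Step 2:
                    D           C           E           B
  init        0.04219      0.8993      0.8282      0.2627
  Δ          -0.04185     0.02092     0.02092     0.04185
  eq       3.3999e-04      0.9202      0.8491      0.3046
  solve Keq expr → x = 0.02092; check Q = 6.2690e+05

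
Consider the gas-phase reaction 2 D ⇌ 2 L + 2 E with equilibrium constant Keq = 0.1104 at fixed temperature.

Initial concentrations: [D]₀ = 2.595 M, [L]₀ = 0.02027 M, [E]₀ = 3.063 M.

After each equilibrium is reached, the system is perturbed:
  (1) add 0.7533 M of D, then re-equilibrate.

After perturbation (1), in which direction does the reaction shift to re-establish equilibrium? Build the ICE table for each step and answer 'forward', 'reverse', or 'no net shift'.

Direction: forward

Q₀ = 5.7244e-04 vs Keq = 0.1104 ⇒ Q<K, forward
Step 1:
                   D          L          E
  init         2.595    0.02027      3.063
  Δ          -0.2201     0.2201     0.2201
  eq           2.375     0.2404      3.283
  solve Keq expr → x = 0.11; check Q = 0.1104
Then add 0.7533 M of D.
Step 2:
                   D          L          E
  init         3.128     0.2404      3.283
  Δ         -0.06386    0.06386    0.06386
  eq           3.064     0.3042      3.347
  solve Keq expr → x = 0.03193; check Q = 0.1104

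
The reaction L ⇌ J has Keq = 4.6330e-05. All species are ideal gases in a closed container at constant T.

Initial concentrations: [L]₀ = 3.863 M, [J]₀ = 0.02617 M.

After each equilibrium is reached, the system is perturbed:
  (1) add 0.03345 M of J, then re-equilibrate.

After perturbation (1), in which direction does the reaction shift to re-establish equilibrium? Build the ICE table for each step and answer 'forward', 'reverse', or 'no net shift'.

Q₀ = 0.006775 vs Keq = 4.6330e-05 ⇒ Q>K, reverse
Step 1:
                   L          J
  init         3.863    0.02617
  Δ          0.02599   -0.02599
  eq           3.889 1.8018e-04
  solve Keq expr → x = -0.02599; check Q = 4.6330e-05
Then add 0.03345 M of J.
Step 2:
                   L          J
  init         3.889    0.03363
  Δ          0.03345   -0.03345
  eq           3.922 1.8173e-04
  solve Keq expr → x = -0.03345; check Q = 4.6330e-05

Direction: reverse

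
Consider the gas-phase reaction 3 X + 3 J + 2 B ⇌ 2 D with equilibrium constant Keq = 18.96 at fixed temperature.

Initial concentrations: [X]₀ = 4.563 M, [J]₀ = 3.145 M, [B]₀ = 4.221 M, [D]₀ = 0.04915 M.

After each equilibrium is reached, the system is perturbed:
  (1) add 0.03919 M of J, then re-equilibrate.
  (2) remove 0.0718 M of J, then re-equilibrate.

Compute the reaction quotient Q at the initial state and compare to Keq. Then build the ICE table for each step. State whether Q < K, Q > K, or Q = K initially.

Q₀ = 4.5878e-08 vs Keq = 18.96 ⇒ Q<K, forward
Step 1:
                   X          J          B          D
  Initial      4.563      3.145      4.221    0.04915
  Change      -2.933     -2.933     -1.955      1.955
  Equil         1.63      0.212      2.266      2.004
  solve Keq expr → x = 0.9777; check Q = 18.96
Then add 0.03919 M of J.
Step 2:
                   X          J          B          D
  Initial       1.63     0.2512      2.266      2.004
  Change    -0.03203   -0.03203   -0.02135    0.02135
  Equil        1.598     0.2192      2.244      2.026
  solve Keq expr → x = 0.01068; check Q = 18.96
Then remove 0.0718 M of J.
Step 3:
                   X          J          B          D
  Initial      1.598     0.1474      2.244      2.026
  Change     0.05887    0.05887    0.03925   -0.03925
  Equil        1.657     0.2063      2.284      1.987
  solve Keq expr → x = -0.01962; check Q = 18.96

Q₀ = 4.5878e-08; Q < K (proceeds forward)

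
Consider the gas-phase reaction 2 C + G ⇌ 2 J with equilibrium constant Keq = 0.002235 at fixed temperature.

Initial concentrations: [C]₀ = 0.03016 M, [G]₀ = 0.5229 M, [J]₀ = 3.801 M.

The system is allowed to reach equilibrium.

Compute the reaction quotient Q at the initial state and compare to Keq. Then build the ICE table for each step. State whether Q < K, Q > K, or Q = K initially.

Q₀ = 3.0375e+04 vs Keq = 0.002235 ⇒ Q>K, reverse
Step 1:
                  C         G         J
  Initial   0.03016    0.5229     3.801
  Change      3.545     1.772    -3.545
  Equil       3.575     2.295    0.2561
  solve Keq expr → x = -1.772; check Q = 0.002235

Q₀ = 3.0375e+04; Q > K (proceeds reverse)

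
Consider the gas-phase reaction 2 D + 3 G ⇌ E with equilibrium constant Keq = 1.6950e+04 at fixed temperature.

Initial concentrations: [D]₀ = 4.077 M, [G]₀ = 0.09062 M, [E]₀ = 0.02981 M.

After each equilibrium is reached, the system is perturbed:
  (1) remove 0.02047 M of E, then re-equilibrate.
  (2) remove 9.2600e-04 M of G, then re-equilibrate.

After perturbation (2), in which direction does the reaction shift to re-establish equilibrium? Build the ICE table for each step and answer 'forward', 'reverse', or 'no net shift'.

Direction: reverse

Q₀ = 2.41 vs Keq = 1.6950e+04 ⇒ Q<K, forward
Step 1:
                   D          G          E
  Initial      4.077    0.09062    0.02981
  Change    -0.05644   -0.08466    0.02822
  Equil        4.021   0.005961    0.05803
  solve Keq expr → x = 0.02822; check Q = 1.6950e+04
Then remove 0.02047 M of E.
Step 2:
                   D          G          E
  Initial      4.021   0.005961    0.03756
  Change  -5.2807e-04 -7.9210e-04 2.6403e-04
  Equil         4.02   0.005169    0.03782
  solve Keq expr → x = 2.6403e-04; check Q = 1.6950e+04
Then remove 9.2600e-04 M of G.
Step 3:
                   D          G          E
  Initial       4.02   0.004243    0.03782
  Change  6.0773e-04 9.1160e-04 -3.0387e-04
  Equil        4.021   0.005154    0.03752
  solve Keq expr → x = -3.0387e-04; check Q = 1.6950e+04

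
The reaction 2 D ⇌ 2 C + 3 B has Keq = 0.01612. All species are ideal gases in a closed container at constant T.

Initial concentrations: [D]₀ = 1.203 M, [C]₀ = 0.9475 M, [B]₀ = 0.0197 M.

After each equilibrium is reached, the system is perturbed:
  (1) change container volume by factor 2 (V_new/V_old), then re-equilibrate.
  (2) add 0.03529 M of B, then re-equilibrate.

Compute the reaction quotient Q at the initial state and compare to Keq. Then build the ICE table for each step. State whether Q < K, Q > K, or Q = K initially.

Q₀ = 4.7427e-06; Q < K (proceeds forward)

Q₀ = 4.7427e-06 vs Keq = 0.01612 ⇒ Q<K, forward
Step 1:
                  D         C         B
  init        1.203    0.9475    0.0197
  Δ         -0.1506    0.1506    0.2259
  eq          1.052     1.098    0.2456
  solve Keq expr → x = 0.07529; check Q = 0.01612
Then change container volume by factor 2 (V_new/V_old).
Step 2:
                  D         C         B
  init       0.5262     0.549    0.1228
  Δ        -0.05932   0.05932   0.08897
  eq         0.4669    0.6084    0.2118
  solve Keq expr → x = 0.02966; check Q = 0.01612
Then add 0.03529 M of B.
Step 3:
                  D         C         B
  init       0.4669    0.6084     0.247
  Δ         0.01726  -0.01726   -0.0259
  eq         0.4842    0.5911    0.2211
  solve Keq expr → x = -0.008632; check Q = 0.01612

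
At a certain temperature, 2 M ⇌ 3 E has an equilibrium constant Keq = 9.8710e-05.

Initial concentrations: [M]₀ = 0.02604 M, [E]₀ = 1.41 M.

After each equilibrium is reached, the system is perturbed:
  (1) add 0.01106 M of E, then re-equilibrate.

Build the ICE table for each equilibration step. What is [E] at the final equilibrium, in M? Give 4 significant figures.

[E]_eq = 0.04447 M

Q₀ = 4134 vs Keq = 9.8710e-05 ⇒ Q>K, reverse
Step 1:
                    M           E
  Initial     0.02604        1.41
  Change       0.9105      -1.366
  Equil        0.9365     0.04424
  solve Keq expr → x = -0.4553; check Q = 9.8710e-05
Then add 0.01106 M of E.
Step 2:
                    M           E
  Initial      0.9365      0.0553
  Change     0.007222    -0.01083
  Equil        0.9438     0.04447
  solve Keq expr → x = -0.003611; check Q = 9.8710e-05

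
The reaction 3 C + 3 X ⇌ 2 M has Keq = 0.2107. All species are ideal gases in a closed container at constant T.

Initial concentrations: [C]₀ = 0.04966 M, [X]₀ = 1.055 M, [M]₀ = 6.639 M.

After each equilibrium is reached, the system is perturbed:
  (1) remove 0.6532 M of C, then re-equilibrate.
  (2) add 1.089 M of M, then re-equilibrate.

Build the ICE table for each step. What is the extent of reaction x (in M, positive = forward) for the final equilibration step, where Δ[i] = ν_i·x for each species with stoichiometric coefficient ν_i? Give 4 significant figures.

Q₀ = 3.0650e+05 vs Keq = 0.2107 ⇒ Q>K, reverse
Step 1:
                  C         X         M
  I         0.04966     1.055     6.639
  C           1.784     1.784    -1.189
  E           1.833     2.839      5.45
  solve Keq expr → x = -0.5946; check Q = 0.2107
Then remove 0.6532 M of C.
Step 2:
                  C         X         M
  I            1.18     2.839      5.45
  C          0.3839    0.3839   -0.2559
  E           1.564     3.223     5.194
  solve Keq expr → x = -0.128; check Q = 0.2107
Then add 1.089 M of M.
Step 3:
                  C         X         M
  I           1.564     3.223     6.283
  C          0.1282    0.1282  -0.08545
  E           1.692     3.351     6.198
  solve Keq expr → x = -0.04272; check Q = 0.2107

x = -0.04272 M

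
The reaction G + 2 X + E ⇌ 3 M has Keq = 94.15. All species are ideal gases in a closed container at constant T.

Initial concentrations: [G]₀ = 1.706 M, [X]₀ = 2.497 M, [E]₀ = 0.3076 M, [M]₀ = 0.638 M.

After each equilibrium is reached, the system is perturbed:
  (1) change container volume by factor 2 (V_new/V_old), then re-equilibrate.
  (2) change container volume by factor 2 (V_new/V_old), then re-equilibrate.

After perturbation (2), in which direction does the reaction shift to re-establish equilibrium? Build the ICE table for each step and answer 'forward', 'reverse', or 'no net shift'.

Q₀ = 0.07937 vs Keq = 94.15 ⇒ Q<K, forward
Step 1:
                    G           X           E           M
  Initial       1.706       2.497      0.3076       0.638
  Change         -0.3     -0.5999        -0.3      0.8999
  Equil         1.406       1.897    0.007635       1.538
  solve Keq expr → x = 0.3; check Q = 94.15
Then change container volume by factor 2 (V_new/V_old).
Step 2:
                    G           X           E           M
  Initial       0.703      0.9485    0.003817      0.7689
  Change     0.003381    0.006762    0.003381    -0.01014
  Equil        0.7064      0.9553    0.007199      0.7588
  solve Keq expr → x = -0.003381; check Q = 94.15
Then change container volume by factor 2 (V_new/V_old).
Step 3:
                    G           X           E           M
  Initial      0.3532      0.4776    0.003599      0.3794
  Change     0.002901    0.005803    0.002901   -0.008704
  Equil        0.3561      0.4835    0.006501      0.3707
  solve Keq expr → x = -0.002901; check Q = 94.15

Direction: reverse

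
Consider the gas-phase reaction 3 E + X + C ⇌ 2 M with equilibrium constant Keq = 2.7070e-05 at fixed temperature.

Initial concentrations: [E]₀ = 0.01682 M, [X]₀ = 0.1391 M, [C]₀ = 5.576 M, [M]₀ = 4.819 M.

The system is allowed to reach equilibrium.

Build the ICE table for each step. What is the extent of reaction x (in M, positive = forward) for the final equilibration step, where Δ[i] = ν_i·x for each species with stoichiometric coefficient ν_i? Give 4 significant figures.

Q₀ = 6.2920e+06 vs Keq = 2.7070e-05 ⇒ Q>K, reverse
Step 1:
                    E           X           C           M
  init        0.01682      0.1391       5.576       4.819
  Δ             6.652       2.217       2.217      -4.435
  eq            6.669       2.357       7.793       0.384
  solve Keq expr → x = -2.217; check Q = 2.7070e-05

x = -2.217 M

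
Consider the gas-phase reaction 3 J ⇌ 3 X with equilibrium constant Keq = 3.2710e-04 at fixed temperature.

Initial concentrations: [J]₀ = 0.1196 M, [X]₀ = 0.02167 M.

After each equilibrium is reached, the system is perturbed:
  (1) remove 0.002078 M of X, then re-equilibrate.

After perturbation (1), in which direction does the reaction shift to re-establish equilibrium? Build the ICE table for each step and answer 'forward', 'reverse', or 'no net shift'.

Q₀ = 0.005948 vs Keq = 3.2710e-04 ⇒ Q>K, reverse
Step 1:
                   J          X
  I           0.1196    0.02167
  C          0.01256   -0.01256
  E           0.1322   0.009106
  solve Keq expr → x = -0.004188; check Q = 3.2710e-04
Then remove 0.002078 M of X.
Step 2:
                   J          X
  I           0.1322   0.007028
  C        -0.001944   0.001944
  E           0.1302   0.008972
  solve Keq expr → x = 6.4802e-04; check Q = 3.2710e-04

Direction: forward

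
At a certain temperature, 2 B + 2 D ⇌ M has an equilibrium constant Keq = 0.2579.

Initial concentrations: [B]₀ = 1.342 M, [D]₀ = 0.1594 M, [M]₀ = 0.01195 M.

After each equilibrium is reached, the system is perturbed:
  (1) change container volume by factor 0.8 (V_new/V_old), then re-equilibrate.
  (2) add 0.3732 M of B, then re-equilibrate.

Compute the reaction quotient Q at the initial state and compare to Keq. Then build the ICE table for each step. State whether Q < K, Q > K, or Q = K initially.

Q₀ = 0.2611 vs Keq = 0.2579 ⇒ Q>K, reverse
Step 1:
                  B         D         M
  Initial     1.342    0.1594   0.01195
  Change  2.2321e-04 2.2321e-04 -1.1160e-04
  Equil       1.342    0.1596   0.01184
  solve Keq expr → x = -1.1160e-04; check Q = 0.2579
Then change container volume by factor 0.8 (V_new/V_old).
Step 2:
                  B         D         M
  Initial     1.678    0.1995    0.0148
  Change   -0.01751  -0.01751  0.008755
  Equil        1.66     0.182   0.02355
  solve Keq expr → x = 0.008755; check Q = 0.2579
Then add 0.3732 M of B.
Step 3:
                  B         D         M
  Initial     2.033     0.182   0.02355
  Change   -0.01303  -0.01303  0.006513
  Equil        2.02     0.169   0.03007
  solve Keq expr → x = 0.006513; check Q = 0.2579

Q₀ = 0.2611; Q > K (proceeds reverse)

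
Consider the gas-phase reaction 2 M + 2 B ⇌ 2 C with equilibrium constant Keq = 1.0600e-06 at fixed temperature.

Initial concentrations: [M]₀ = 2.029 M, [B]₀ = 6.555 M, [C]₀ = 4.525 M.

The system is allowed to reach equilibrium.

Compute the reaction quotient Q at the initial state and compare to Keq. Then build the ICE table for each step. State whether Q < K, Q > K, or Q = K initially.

Q₀ = 0.1158 vs Keq = 1.0600e-06 ⇒ Q>K, reverse
Step 1:
                   M          B          C
  Initial      2.029      6.555      4.525
  Change       4.452      4.452     -4.452
  Equil        6.481      11.01    0.07344
  solve Keq expr → x = -2.226; check Q = 1.0600e-06

Q₀ = 0.1158; Q > K (proceeds reverse)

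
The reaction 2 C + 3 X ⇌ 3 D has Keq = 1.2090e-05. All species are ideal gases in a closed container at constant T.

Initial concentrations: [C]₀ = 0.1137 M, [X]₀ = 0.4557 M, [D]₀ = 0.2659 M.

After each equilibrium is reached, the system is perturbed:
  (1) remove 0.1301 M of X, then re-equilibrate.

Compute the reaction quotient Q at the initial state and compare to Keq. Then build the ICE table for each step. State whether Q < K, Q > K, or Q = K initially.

Q₀ = 15.37; Q > K (proceeds reverse)

Q₀ = 15.37 vs Keq = 1.2090e-05 ⇒ Q>K, reverse
Step 1:
                  C         X         D
  I          0.1137    0.4557    0.2659
  C          0.1725    0.2588   -0.2588
  E          0.2862    0.7145  0.007122
  solve Keq expr → x = -0.08626; check Q = 1.2090e-05
Then remove 0.1301 M of X.
Step 2:
                  C         X         D
  I          0.2862    0.5844  0.007122
  C       8.4841e-04  0.001273 -0.001273
  E          0.2871    0.5857  0.005849
  solve Keq expr → x = -4.2421e-04; check Q = 1.2090e-05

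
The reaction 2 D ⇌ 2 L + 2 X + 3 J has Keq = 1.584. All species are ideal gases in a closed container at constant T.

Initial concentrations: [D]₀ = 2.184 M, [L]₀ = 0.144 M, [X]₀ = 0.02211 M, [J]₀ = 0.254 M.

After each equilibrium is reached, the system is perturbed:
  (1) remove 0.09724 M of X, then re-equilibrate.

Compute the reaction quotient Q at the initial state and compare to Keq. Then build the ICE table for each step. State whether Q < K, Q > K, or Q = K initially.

Q₀ = 3.4826e-08 vs Keq = 1.584 ⇒ Q<K, forward
Step 1:
                   D          L          X          J
  init         2.184      0.144    0.02211      0.254
  Δ          -0.8555     0.8555     0.8555      1.283
  eq           1.328     0.9995     0.8776      1.537
  solve Keq expr → x = 0.4278; check Q = 1.584
Then remove 0.09724 M of X.
Step 2:
                   D          L          X          J
  init         1.328     0.9995     0.7804      1.537
  Δ         -0.02637    0.02637    0.02637    0.03956
  eq           1.302      1.026     0.8068      1.577
  solve Keq expr → x = 0.01319; check Q = 1.584

Q₀ = 3.4826e-08; Q < K (proceeds forward)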